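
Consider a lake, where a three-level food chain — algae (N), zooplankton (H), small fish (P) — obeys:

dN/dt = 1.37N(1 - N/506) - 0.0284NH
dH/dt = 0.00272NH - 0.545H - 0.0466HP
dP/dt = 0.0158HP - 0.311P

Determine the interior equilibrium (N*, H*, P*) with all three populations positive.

From dP/dt = 0: 0.0158H* = 0.311, so H* = 19.7.
From dN/dt = 0: 1.37(1 - N*/506) = 0.0284·19.7, giving N* = 506·(1 - 0.408) = 300.
From dH/dt = 0: 0.00272·300 - 0.545 = 0.0466P*, so P* = 0.27/0.0466 = 5.79.

N* ≈ 300, H* ≈ 19.7, P* ≈ 5.79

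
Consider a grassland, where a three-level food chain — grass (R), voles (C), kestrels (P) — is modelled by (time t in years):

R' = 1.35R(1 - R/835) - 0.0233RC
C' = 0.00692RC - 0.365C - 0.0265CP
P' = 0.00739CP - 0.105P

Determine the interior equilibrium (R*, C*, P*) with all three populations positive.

From dP/dt = 0: 0.00739C* = 0.105, so C* = 14.2.
From dR/dt = 0: 1.35(1 - R*/835) = 0.0233·14.2, giving R* = 835·(1 - 0.245) = 630.
From dC/dt = 0: 0.00692·630 - 0.365 = 0.0265P*, so P* = 4/0.0265 = 151.

R* ≈ 630, C* ≈ 14.2, P* ≈ 151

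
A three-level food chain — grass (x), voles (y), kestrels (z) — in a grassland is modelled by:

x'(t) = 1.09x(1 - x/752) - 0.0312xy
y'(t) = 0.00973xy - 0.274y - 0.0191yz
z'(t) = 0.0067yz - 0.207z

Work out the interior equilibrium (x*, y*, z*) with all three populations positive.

x* ≈ 87, y* ≈ 30.9, z* ≈ 30

From dz/dt = 0: 0.0067y* = 0.207, so y* = 30.9.
From dx/dt = 0: 1.09(1 - x*/752) = 0.0312·30.9, giving x* = 752·(1 - 0.884) = 87.
From dy/dt = 0: 0.00973·87 - 0.274 = 0.0191z*, so z* = 0.572/0.0191 = 30.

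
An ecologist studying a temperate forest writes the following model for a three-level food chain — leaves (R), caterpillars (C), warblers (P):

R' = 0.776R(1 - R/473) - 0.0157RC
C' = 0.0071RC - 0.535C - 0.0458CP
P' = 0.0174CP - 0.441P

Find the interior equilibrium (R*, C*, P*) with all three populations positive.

From dP/dt = 0: 0.0174C* = 0.441, so C* = 25.3.
From dR/dt = 0: 0.776(1 - R*/473) = 0.0157·25.3, giving R* = 473·(1 - 0.513) = 230.
From dC/dt = 0: 0.0071·230 - 0.535 = 0.0458P*, so P* = 1.1/0.0458 = 24.

R* ≈ 230, C* ≈ 25.3, P* ≈ 24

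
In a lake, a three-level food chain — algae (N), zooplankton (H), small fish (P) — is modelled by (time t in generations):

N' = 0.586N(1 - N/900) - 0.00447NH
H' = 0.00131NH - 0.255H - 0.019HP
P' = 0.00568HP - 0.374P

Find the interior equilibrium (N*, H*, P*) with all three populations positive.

From dP/dt = 0: 0.00568H* = 0.374, so H* = 65.8.
From dN/dt = 0: 0.586(1 - N*/900) = 0.00447·65.8, giving N* = 900·(1 - 0.502) = 448.
From dH/dt = 0: 0.00131·448 - 0.255 = 0.019P*, so P* = 0.332/0.019 = 17.5.

N* ≈ 448, H* ≈ 65.8, P* ≈ 17.5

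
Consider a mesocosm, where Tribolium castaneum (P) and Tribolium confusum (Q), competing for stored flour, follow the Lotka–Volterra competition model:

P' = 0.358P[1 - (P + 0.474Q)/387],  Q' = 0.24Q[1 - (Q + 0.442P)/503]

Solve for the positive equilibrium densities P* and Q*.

Setting both brackets to zero gives the nullclines P + 0.474Q = 387 and 0.442P + Q = 503.
Substituting Q = 503 - 0.442P into the first: P(1 - 0.474·0.442) = 387 - 0.474·503.
So P* = 149/0.79 = 188, and then Q* = 503 - 0.442·188 = 420.

P* ≈ 188, Q* ≈ 420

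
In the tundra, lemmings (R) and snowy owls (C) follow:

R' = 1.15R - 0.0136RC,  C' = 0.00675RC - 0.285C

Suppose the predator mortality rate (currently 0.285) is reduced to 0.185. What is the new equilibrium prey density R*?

At the interior fixed point, setting dC/dt = 0 with C > 0 fixes R* = (predator death rate)/(RC coefficient) — independent of the other coefficients.
With the change, R* = 0.185/0.00675 = 27.4; it falls from 42.2.

R* ≈ 27.4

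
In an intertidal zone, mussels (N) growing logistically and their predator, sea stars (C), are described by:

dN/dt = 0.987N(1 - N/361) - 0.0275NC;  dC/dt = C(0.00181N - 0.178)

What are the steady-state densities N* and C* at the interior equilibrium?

From dC/dt = 0 with C > 0: 0.00181N* = 0.178, so N* = 98.3.
Substitute into dN/dt = 0: 0.987(1 - 98.3/361) = 0.0275C*.
The bracket is 0.728, giving C* = 0.718/0.0275 = 26.1.

N* ≈ 98.3, C* ≈ 26.1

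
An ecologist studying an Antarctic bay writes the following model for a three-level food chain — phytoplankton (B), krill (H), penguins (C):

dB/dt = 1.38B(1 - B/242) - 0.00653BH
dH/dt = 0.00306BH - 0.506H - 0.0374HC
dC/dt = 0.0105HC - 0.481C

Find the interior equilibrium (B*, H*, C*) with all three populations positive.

From dC/dt = 0: 0.0105H* = 0.481, so H* = 45.8.
From dB/dt = 0: 1.38(1 - B*/242) = 0.00653·45.8, giving B* = 242·(1 - 0.217) = 190.
From dH/dt = 0: 0.00306·190 - 0.506 = 0.0374C*, so C* = 0.074/0.0374 = 1.98.

B* ≈ 190, H* ≈ 45.8, C* ≈ 1.98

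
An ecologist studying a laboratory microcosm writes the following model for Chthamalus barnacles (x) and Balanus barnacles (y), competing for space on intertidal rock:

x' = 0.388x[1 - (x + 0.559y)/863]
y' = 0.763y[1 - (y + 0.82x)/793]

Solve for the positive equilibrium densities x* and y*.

x* ≈ 775, y* ≈ 158

Setting both brackets to zero gives the nullclines x + 0.559y = 863 and 0.82x + y = 793.
Substituting y = 793 - 0.82x into the first: x(1 - 0.559·0.82) = 863 - 0.559·793.
So x* = 420/0.542 = 775, and then y* = 793 - 0.82·775 = 158.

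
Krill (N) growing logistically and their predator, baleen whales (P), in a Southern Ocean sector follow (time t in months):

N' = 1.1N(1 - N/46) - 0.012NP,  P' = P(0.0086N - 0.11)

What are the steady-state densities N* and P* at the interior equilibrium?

N* ≈ 12.8, P* ≈ 66.2

From dP/dt = 0 with P > 0: 0.0086N* = 0.11, so N* = 12.8.
Substitute into dN/dt = 0: 1.1(1 - 12.8/46) = 0.012P*.
The bracket is 0.722, giving P* = 0.794/0.012 = 66.2.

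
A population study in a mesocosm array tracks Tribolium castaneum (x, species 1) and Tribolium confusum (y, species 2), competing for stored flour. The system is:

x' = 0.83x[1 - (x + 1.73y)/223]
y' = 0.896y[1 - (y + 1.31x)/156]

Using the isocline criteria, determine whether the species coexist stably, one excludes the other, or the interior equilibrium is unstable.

Compare the nullcline intercepts: K1/α12 = 223/1.73 = 129 < K2 = 156; K2/α21 = 156/1.31 = 119 < K1 = 223.
Since both are reversed, neither can invade when rare; the interior point is a saddle.

unstable coexistence (outcome depends on initial conditions)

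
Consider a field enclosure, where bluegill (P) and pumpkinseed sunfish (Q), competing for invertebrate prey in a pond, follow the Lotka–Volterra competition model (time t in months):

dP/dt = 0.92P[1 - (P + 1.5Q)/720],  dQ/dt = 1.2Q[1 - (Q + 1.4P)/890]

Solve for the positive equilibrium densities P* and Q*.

Setting both brackets to zero gives the nullclines P + 1.5Q = 720 and 1.4P + Q = 890.
Substituting Q = 890 - 1.4P into the first: P(1 - 1.5·1.4) = 720 - 1.5·890.
So P* = -615/-1.1 = 559, and then Q* = 890 - 1.4·559 = 107.

P* ≈ 559, Q* ≈ 107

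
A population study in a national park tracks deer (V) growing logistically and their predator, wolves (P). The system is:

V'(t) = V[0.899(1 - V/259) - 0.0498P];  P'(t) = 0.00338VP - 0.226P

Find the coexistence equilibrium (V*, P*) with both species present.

From dP/dt = 0 with P > 0: 0.00338V* = 0.226, so V* = 66.9.
Substitute into dV/dt = 0: 0.899(1 - 66.9/259) = 0.0498P*.
The bracket is 0.742, giving P* = 0.667/0.0498 = 13.4.

V* ≈ 66.9, P* ≈ 13.4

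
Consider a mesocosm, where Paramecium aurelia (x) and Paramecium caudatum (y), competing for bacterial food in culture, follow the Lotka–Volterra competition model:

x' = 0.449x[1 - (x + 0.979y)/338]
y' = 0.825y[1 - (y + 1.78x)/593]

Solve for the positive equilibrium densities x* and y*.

Setting both brackets to zero gives the nullclines x + 0.979y = 338 and 1.78x + y = 593.
Substituting y = 593 - 1.78x into the first: x(1 - 0.979·1.78) = 338 - 0.979·593.
So x* = -243/-0.743 = 327, and then y* = 593 - 1.78·327 = 11.6.

x* ≈ 327, y* ≈ 11.6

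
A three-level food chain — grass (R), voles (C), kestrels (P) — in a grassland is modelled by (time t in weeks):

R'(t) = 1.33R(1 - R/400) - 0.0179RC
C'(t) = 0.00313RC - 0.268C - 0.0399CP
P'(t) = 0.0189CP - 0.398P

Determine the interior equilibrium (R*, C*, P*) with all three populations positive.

R* ≈ 287, C* ≈ 21.1, P* ≈ 15.8

From dP/dt = 0: 0.0189C* = 0.398, so C* = 21.1.
From dR/dt = 0: 1.33(1 - R*/400) = 0.0179·21.1, giving R* = 400·(1 - 0.283) = 287.
From dC/dt = 0: 0.00313·287 - 0.268 = 0.0399P*, so P* = 0.629/0.0399 = 15.8.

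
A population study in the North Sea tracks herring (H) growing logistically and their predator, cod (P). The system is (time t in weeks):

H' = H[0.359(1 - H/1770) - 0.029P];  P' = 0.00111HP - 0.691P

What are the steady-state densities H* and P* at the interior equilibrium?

H* ≈ 623, P* ≈ 8.03

From dP/dt = 0 with P > 0: 0.00111H* = 0.691, so H* = 623.
Substitute into dH/dt = 0: 0.359(1 - 623/1770) = 0.029P*.
The bracket is 0.648, giving P* = 0.233/0.029 = 8.03.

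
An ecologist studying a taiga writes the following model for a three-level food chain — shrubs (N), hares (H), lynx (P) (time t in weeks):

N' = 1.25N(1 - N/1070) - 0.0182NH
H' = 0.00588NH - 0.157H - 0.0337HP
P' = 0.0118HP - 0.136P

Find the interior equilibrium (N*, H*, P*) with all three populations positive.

From dP/dt = 0: 0.0118H* = 0.136, so H* = 11.5.
From dN/dt = 0: 1.25(1 - N*/1070) = 0.0182·11.5, giving N* = 1070·(1 - 0.168) = 890.
From dH/dt = 0: 0.00588·890 - 0.157 = 0.0337P*, so P* = 5.08/0.0337 = 151.

N* ≈ 890, H* ≈ 11.5, P* ≈ 151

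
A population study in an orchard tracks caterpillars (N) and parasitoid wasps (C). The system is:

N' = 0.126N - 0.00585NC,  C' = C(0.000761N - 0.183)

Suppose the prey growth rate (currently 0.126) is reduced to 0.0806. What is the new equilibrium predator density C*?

C* ≈ 13.8

At the interior fixed point, setting dN/dt = 0 with N > 0 fixes C* = (prey growth rate)/(NC coefficient) — independent of the other coefficients.
With the change, C* = 0.0806/0.00585 = 13.8; it falls from 21.5.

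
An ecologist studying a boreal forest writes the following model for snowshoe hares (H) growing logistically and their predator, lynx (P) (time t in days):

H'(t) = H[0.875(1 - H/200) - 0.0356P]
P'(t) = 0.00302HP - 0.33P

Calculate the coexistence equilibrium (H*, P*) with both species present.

From dP/dt = 0 with P > 0: 0.00302H* = 0.33, so H* = 109.
Substitute into dH/dt = 0: 0.875(1 - 109/200) = 0.0356P*.
The bracket is 0.454, giving P* = 0.397/0.0356 = 11.1.

H* ≈ 109, P* ≈ 11.1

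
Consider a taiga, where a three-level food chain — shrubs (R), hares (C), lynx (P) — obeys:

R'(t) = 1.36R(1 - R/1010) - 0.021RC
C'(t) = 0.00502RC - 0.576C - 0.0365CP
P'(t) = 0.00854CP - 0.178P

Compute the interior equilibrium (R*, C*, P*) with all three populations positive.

R* ≈ 685, C* ≈ 20.8, P* ≈ 78.4

From dP/dt = 0: 0.00854C* = 0.178, so C* = 20.8.
From dR/dt = 0: 1.36(1 - R*/1010) = 0.021·20.8, giving R* = 1010·(1 - 0.322) = 685.
From dC/dt = 0: 0.00502·685 - 0.576 = 0.0365P*, so P* = 2.86/0.0365 = 78.4.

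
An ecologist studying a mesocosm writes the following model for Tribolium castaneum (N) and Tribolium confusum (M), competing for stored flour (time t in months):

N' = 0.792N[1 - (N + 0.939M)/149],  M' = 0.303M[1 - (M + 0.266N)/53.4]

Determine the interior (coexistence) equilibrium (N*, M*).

N* ≈ 132, M* ≈ 18.3

Setting both brackets to zero gives the nullclines N + 0.939M = 149 and 0.266N + M = 53.4.
Substituting M = 53.4 - 0.266N into the first: N(1 - 0.939·0.266) = 149 - 0.939·53.4.
So N* = 98.9/0.75 = 132, and then M* = 53.4 - 0.266·132 = 18.3.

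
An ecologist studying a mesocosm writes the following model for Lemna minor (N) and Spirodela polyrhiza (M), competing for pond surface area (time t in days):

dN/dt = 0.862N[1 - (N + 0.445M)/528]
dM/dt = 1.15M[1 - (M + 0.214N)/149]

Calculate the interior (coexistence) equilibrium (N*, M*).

N* ≈ 510, M* ≈ 39.8

Setting both brackets to zero gives the nullclines N + 0.445M = 528 and 0.214N + M = 149.
Substituting M = 149 - 0.214N into the first: N(1 - 0.445·0.214) = 528 - 0.445·149.
So N* = 462/0.905 = 510, and then M* = 149 - 0.214·510 = 39.8.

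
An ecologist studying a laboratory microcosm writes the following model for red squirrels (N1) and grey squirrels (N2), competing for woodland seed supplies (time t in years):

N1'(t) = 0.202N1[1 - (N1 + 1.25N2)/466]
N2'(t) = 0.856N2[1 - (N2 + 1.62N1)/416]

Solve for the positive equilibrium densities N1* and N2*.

Setting both brackets to zero gives the nullclines N1 + 1.25N2 = 466 and 1.62N1 + N2 = 416.
Substituting N2 = 416 - 1.62N1 into the first: N1(1 - 1.25·1.62) = 466 - 1.25·416.
So N1* = -54/-1.03 = 52.7, and then N2* = 416 - 1.62·52.7 = 331.

N1* ≈ 52.7, N2* ≈ 331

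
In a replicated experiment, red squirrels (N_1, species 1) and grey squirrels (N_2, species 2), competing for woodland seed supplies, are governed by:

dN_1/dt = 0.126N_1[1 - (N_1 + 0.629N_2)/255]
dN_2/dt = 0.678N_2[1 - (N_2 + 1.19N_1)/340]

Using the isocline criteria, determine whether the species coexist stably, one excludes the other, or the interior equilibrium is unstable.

Compare the nullcline intercepts: K1/α12 = 255/0.629 = 405 > K2 = 340; K2/α21 = 340/1.19 = 286 > K1 = 255.
Since both inequalities hold, each species can invade when rare, so the interior equilibrium is stable.

stable coexistence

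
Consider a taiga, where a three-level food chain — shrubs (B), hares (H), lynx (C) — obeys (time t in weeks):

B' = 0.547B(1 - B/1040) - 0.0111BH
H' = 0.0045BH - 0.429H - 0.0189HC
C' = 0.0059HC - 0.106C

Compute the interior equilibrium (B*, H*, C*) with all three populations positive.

From dC/dt = 0: 0.0059H* = 0.106, so H* = 18.
From dB/dt = 0: 0.547(1 - B*/1040) = 0.0111·18, giving B* = 1040·(1 - 0.365) = 661.
From dH/dt = 0: 0.0045·661 - 0.429 = 0.0189C*, so C* = 2.54/0.0189 = 135.

B* ≈ 661, H* ≈ 18, C* ≈ 135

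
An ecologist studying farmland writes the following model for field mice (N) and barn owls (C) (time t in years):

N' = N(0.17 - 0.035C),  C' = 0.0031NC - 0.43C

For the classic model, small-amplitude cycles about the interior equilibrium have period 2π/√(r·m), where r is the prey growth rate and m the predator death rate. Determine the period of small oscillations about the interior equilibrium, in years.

Here r = 0.17 and m = 0.43, so r·m = 0.0731.
ω = √0.0731 = 0.27 per year, hence T = 2π/ω ≈ 23.2 years.

T ≈ 23.2 years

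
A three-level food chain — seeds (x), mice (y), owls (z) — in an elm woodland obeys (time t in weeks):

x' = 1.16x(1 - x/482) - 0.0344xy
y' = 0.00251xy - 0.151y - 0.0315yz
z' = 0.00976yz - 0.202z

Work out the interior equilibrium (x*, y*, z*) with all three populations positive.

From dz/dt = 0: 0.00976y* = 0.202, so y* = 20.7.
From dx/dt = 0: 1.16(1 - x*/482) = 0.0344·20.7, giving x* = 482·(1 - 0.614) = 186.
From dy/dt = 0: 0.00251·186 - 0.151 = 0.0315z*, so z* = 0.316/0.0315 = 10.

x* ≈ 186, y* ≈ 20.7, z* ≈ 10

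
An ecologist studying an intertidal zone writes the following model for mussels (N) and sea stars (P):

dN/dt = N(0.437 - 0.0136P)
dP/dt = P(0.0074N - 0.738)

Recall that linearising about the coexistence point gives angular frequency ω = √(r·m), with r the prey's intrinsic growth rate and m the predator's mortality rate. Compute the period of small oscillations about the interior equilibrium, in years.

T ≈ 11.1 years

Here r = 0.437 and m = 0.738, so r·m = 0.323.
ω = √0.323 = 0.568 per year, hence T = 2π/ω ≈ 11.1 years.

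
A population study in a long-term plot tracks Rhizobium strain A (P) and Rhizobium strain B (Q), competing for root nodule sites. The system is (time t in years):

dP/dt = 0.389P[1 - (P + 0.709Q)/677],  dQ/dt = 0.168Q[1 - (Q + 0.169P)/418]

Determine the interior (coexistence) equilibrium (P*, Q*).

P* ≈ 432, Q* ≈ 345

Setting both brackets to zero gives the nullclines P + 0.709Q = 677 and 0.169P + Q = 418.
Substituting Q = 418 - 0.169P into the first: P(1 - 0.709·0.169) = 677 - 0.709·418.
So P* = 381/0.88 = 432, and then Q* = 418 - 0.169·432 = 345.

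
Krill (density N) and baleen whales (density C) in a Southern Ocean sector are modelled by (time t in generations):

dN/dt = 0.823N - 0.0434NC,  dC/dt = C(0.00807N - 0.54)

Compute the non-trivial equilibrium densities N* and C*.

N* ≈ 66.9, C* ≈ 19

Set dC/dt = 0 with C > 0: 0.00807N - 0.54 = 0, so N* = 0.54/0.00807 = 66.9.
Set dN/dt = 0 with N > 0: 0.823 - 0.0434C = 0, so C* = 0.823/0.0434 = 19.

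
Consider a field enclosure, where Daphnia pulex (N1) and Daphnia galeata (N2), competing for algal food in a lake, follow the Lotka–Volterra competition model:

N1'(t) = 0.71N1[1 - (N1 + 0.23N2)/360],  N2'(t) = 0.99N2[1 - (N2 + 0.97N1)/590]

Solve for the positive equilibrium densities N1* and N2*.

Setting both brackets to zero gives the nullclines N1 + 0.23N2 = 360 and 0.97N1 + N2 = 590.
Substituting N2 = 590 - 0.97N1 into the first: N1(1 - 0.23·0.97) = 360 - 0.23·590.
So N1* = 224/0.777 = 289, and then N2* = 590 - 0.97·289 = 310.

N1* ≈ 289, N2* ≈ 310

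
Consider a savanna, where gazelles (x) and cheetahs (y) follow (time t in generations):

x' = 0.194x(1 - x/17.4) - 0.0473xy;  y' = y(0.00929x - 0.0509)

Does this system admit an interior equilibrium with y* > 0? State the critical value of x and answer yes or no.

The predator equation gives dy/dt > 0 only when x > 0.0509/0.00929 = 5.48.
Without the predator, x → K = 17.4. Since 17.4 > 5.48, the predator can invade and persist.

Threshold x = 5.48; K > 5.48, so yes, the predator persists.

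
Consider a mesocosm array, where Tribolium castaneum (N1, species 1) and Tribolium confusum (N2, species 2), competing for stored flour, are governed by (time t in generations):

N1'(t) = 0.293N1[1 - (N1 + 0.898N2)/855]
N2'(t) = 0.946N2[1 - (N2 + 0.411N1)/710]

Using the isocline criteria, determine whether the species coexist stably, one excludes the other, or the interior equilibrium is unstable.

Compare the nullcline intercepts: K1/α12 = 855/0.898 = 952 > K2 = 710; K2/α21 = 710/0.411 = 1730 > K1 = 855.
Since both inequalities hold, each species can invade when rare, so the interior equilibrium is stable.

stable coexistence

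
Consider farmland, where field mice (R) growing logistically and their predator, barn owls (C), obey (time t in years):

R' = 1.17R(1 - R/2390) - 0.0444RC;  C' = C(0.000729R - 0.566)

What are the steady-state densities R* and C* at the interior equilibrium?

R* ≈ 776, C* ≈ 17.8

From dC/dt = 0 with C > 0: 0.000729R* = 0.566, so R* = 776.
Substitute into dR/dt = 0: 1.17(1 - 776/2390) = 0.0444C*.
The bracket is 0.675, giving C* = 0.79/0.0444 = 17.8.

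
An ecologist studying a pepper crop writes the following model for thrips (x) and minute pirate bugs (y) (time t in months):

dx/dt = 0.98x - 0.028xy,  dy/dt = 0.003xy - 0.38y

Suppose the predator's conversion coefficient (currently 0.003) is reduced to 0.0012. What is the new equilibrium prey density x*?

x* ≈ 317

At the interior fixed point, setting dy/dt = 0 with y > 0 fixes x* = (predator death rate)/(xy coefficient) — independent of the other coefficients.
With the change, x* = 0.38/0.0012 = 317; it rises from 127.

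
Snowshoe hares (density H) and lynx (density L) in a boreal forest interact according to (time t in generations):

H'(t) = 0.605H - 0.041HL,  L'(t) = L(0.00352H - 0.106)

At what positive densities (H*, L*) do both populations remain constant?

H* ≈ 30.1, L* ≈ 14.8

Set dL/dt = 0 with L > 0: 0.00352H - 0.106 = 0, so H* = 0.106/0.00352 = 30.1.
Set dH/dt = 0 with H > 0: 0.605 - 0.041L = 0, so L* = 0.605/0.041 = 14.8.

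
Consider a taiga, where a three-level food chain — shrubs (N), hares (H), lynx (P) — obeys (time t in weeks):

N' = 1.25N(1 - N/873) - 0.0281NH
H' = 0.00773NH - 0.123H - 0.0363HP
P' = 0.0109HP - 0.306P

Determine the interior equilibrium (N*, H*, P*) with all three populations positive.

From dP/dt = 0: 0.0109H* = 0.306, so H* = 28.1.
From dN/dt = 0: 1.25(1 - N*/873) = 0.0281·28.1, giving N* = 873·(1 - 0.631) = 322.
From dH/dt = 0: 0.00773·322 - 0.123 = 0.0363P*, so P* = 2.37/0.0363 = 65.2.

N* ≈ 322, H* ≈ 28.1, P* ≈ 65.2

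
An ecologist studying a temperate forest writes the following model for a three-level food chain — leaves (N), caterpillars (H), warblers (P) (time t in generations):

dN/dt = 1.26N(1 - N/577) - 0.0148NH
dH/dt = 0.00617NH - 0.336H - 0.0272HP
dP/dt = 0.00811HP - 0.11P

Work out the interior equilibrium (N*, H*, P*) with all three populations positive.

From dP/dt = 0: 0.00811H* = 0.11, so H* = 13.6.
From dN/dt = 0: 1.26(1 - N*/577) = 0.0148·13.6, giving N* = 577·(1 - 0.159) = 485.
From dH/dt = 0: 0.00617·485 - 0.336 = 0.0272P*, so P* = 2.66/0.0272 = 97.7.

N* ≈ 485, H* ≈ 13.6, P* ≈ 97.7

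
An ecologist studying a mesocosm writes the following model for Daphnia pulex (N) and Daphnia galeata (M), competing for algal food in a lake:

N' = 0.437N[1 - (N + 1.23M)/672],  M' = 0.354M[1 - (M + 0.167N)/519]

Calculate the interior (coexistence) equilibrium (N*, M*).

N* ≈ 42.3, M* ≈ 512

Setting both brackets to zero gives the nullclines N + 1.23M = 672 and 0.167N + M = 519.
Substituting M = 519 - 0.167N into the first: N(1 - 1.23·0.167) = 672 - 1.23·519.
So N* = 33.6/0.795 = 42.3, and then M* = 519 - 0.167·42.3 = 512.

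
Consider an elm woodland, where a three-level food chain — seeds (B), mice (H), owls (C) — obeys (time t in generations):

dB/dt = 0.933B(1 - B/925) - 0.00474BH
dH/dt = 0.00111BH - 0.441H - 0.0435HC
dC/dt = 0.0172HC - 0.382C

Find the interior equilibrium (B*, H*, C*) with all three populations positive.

B* ≈ 821, H* ≈ 22.2, C* ≈ 10.8

From dC/dt = 0: 0.0172H* = 0.382, so H* = 22.2.
From dB/dt = 0: 0.933(1 - B*/925) = 0.00474·22.2, giving B* = 925·(1 - 0.113) = 821.
From dH/dt = 0: 0.00111·821 - 0.441 = 0.0435C*, so C* = 0.47/0.0435 = 10.8.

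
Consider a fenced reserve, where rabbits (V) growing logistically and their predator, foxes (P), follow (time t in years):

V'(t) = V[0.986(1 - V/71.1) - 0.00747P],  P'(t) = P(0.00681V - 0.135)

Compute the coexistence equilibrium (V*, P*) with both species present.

From dP/dt = 0 with P > 0: 0.00681V* = 0.135, so V* = 19.8.
Substitute into dV/dt = 0: 0.986(1 - 19.8/71.1) = 0.00747P*.
The bracket is 0.721, giving P* = 0.711/0.00747 = 95.2.

V* ≈ 19.8, P* ≈ 95.2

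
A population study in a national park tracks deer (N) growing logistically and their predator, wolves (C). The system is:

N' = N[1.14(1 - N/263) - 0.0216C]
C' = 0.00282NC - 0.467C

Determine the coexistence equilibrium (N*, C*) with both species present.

From dC/dt = 0 with C > 0: 0.00282N* = 0.467, so N* = 166.
Substitute into dN/dt = 0: 1.14(1 - 166/263) = 0.0216C*.
The bracket is 0.37, giving C* = 0.422/0.0216 = 19.5.

N* ≈ 166, C* ≈ 19.5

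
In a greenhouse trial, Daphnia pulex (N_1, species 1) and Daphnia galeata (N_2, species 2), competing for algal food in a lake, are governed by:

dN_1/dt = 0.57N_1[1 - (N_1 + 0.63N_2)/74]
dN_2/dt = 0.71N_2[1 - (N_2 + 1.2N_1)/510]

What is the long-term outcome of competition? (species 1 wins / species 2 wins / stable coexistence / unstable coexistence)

Compare the nullcline intercepts: K1/α12 = 74/0.63 = 117 < K2 = 510; K2/α21 = 510/1.2 = 425 > K1 = 74.
Since the inequalities point opposite ways, species 2 can invade but species 1 cannot.

species 2 excludes species 1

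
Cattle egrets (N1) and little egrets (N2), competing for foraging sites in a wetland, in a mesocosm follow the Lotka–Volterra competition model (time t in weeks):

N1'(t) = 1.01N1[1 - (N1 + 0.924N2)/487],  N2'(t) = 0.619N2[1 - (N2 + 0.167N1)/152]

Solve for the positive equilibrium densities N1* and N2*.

N1* ≈ 410, N2* ≈ 83.6

Setting both brackets to zero gives the nullclines N1 + 0.924N2 = 487 and 0.167N1 + N2 = 152.
Substituting N2 = 152 - 0.167N1 into the first: N1(1 - 0.924·0.167) = 487 - 0.924·152.
So N1* = 347/0.846 = 410, and then N2* = 152 - 0.167·410 = 83.6.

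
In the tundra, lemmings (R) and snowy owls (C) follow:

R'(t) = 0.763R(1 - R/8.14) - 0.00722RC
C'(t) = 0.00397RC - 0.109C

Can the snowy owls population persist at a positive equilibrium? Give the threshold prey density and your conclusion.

Threshold R = 27.5; K < 27.5, so no, the predator goes extinct.

The predator equation gives dC/dt > 0 only when R > 0.109/0.00397 = 27.5.
Without the predator, R → K = 8.14. Since 8.14 < 27.5, the predator cannot invade.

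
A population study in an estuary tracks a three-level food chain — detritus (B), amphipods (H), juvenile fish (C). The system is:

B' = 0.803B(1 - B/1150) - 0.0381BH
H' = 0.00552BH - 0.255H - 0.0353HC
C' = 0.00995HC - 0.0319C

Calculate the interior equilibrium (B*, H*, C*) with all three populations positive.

B* ≈ 975, H* ≈ 3.21, C* ≈ 145

From dC/dt = 0: 0.00995H* = 0.0319, so H* = 3.21.
From dB/dt = 0: 0.803(1 - B*/1150) = 0.0381·3.21, giving B* = 1150·(1 - 0.152) = 975.
From dH/dt = 0: 0.00552·975 - 0.255 = 0.0353C*, so C* = 5.13/0.0353 = 145.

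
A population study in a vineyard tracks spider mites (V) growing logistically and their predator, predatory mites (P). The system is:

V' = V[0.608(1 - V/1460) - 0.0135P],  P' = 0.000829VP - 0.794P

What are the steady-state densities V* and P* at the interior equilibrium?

From dP/dt = 0 with P > 0: 0.000829V* = 0.794, so V* = 958.
Substitute into dV/dt = 0: 0.608(1 - 958/1460) = 0.0135P*.
The bracket is 0.344, giving P* = 0.209/0.0135 = 15.5.

V* ≈ 958, P* ≈ 15.5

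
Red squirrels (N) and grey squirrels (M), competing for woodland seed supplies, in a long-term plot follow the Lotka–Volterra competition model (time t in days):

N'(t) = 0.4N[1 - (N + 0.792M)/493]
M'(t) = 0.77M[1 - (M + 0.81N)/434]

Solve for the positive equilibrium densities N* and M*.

N* ≈ 416, M* ≈ 96.7

Setting both brackets to zero gives the nullclines N + 0.792M = 493 and 0.81N + M = 434.
Substituting M = 434 - 0.81N into the first: N(1 - 0.792·0.81) = 493 - 0.792·434.
So N* = 149/0.358 = 416, and then M* = 434 - 0.81·416 = 96.7.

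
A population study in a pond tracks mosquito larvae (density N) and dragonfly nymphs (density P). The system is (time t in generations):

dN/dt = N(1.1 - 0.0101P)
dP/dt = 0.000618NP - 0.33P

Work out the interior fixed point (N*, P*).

Set dP/dt = 0 with P > 0: 0.000618N - 0.33 = 0, so N* = 0.33/0.000618 = 534.
Set dN/dt = 0 with N > 0: 1.1 - 0.0101P = 0, so P* = 1.1/0.0101 = 109.

N* ≈ 534, P* ≈ 109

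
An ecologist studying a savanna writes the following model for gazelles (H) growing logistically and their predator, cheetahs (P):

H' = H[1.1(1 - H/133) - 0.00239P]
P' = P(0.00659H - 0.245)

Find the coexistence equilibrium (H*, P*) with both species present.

From dP/dt = 0 with P > 0: 0.00659H* = 0.245, so H* = 37.2.
Substitute into dH/dt = 0: 1.1(1 - 37.2/133) = 0.00239P*.
The bracket is 0.72, giving P* = 0.793/0.00239 = 332.

H* ≈ 37.2, P* ≈ 332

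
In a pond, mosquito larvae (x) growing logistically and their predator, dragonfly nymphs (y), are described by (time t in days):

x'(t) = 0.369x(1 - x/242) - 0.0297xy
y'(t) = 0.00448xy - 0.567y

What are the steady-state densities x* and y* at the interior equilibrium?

From dy/dt = 0 with y > 0: 0.00448x* = 0.567, so x* = 127.
Substitute into dx/dt = 0: 0.369(1 - 127/242) = 0.0297y*.
The bracket is 0.477, giving y* = 0.176/0.0297 = 5.93.

x* ≈ 127, y* ≈ 5.93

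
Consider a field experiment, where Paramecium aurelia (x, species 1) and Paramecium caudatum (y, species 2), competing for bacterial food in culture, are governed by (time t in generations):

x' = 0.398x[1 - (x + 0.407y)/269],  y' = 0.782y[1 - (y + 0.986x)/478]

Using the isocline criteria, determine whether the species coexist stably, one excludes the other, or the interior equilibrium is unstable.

stable coexistence

Compare the nullcline intercepts: K1/α12 = 269/0.407 = 661 > K2 = 478; K2/α21 = 478/0.986 = 485 > K1 = 269.
Since both inequalities hold, each species can invade when rare, so the interior equilibrium is stable.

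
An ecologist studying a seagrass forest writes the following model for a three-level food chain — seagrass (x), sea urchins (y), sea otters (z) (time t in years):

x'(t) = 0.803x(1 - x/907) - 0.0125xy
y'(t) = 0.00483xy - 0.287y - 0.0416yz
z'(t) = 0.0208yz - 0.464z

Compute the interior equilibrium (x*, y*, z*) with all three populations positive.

x* ≈ 592, y* ≈ 22.3, z* ≈ 61.8

From dz/dt = 0: 0.0208y* = 0.464, so y* = 22.3.
From dx/dt = 0: 0.803(1 - x*/907) = 0.0125·22.3, giving x* = 907·(1 - 0.347) = 592.
From dy/dt = 0: 0.00483·592 - 0.287 = 0.0416z*, so z* = 2.57/0.0416 = 61.8.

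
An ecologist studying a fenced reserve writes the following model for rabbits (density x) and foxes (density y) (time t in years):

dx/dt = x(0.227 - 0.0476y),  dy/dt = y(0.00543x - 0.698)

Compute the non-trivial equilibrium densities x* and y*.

Set dy/dt = 0 with y > 0: 0.00543x - 0.698 = 0, so x* = 0.698/0.00543 = 129.
Set dx/dt = 0 with x > 0: 0.227 - 0.0476y = 0, so y* = 0.227/0.0476 = 4.77.

x* ≈ 129, y* ≈ 4.77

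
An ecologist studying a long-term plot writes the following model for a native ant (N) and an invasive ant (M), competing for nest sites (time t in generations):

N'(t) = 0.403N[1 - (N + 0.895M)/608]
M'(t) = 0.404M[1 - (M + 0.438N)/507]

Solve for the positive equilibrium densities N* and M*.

Setting both brackets to zero gives the nullclines N + 0.895M = 608 and 0.438N + M = 507.
Substituting M = 507 - 0.438N into the first: N(1 - 0.895·0.438) = 608 - 0.895·507.
So N* = 154/0.608 = 254, and then M* = 507 - 0.438·254 = 396.

N* ≈ 254, M* ≈ 396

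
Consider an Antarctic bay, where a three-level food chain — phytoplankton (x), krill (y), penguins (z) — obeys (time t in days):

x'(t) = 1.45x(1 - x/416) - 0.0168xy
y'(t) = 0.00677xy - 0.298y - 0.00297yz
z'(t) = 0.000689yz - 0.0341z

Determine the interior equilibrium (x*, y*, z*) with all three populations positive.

From dz/dt = 0: 0.000689y* = 0.0341, so y* = 49.5.
From dx/dt = 0: 1.45(1 - x*/416) = 0.0168·49.5, giving x* = 416·(1 - 0.573) = 177.
From dy/dt = 0: 0.00677·177 - 0.298 = 0.00297z*, so z* = 0.903/0.00297 = 304.

x* ≈ 177, y* ≈ 49.5, z* ≈ 304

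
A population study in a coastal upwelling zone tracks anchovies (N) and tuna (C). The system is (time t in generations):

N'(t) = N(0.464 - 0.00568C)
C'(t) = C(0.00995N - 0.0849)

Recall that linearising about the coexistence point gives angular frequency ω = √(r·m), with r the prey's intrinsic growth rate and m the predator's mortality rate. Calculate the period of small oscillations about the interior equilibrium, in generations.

T ≈ 31.7 generations

Here r = 0.464 and m = 0.0849, so r·m = 0.0394.
ω = √0.0394 = 0.198 per generation, hence T = 2π/ω ≈ 31.7 generations.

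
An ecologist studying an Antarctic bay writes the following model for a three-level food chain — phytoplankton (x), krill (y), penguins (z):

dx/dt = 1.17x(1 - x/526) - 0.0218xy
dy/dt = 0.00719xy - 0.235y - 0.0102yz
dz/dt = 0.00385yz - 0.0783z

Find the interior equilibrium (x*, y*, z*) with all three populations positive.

x* ≈ 327, y* ≈ 20.3, z* ≈ 207

From dz/dt = 0: 0.00385y* = 0.0783, so y* = 20.3.
From dx/dt = 0: 1.17(1 - x*/526) = 0.0218·20.3, giving x* = 526·(1 - 0.379) = 327.
From dy/dt = 0: 0.00719·327 - 0.235 = 0.0102z*, so z* = 2.11/0.0102 = 207.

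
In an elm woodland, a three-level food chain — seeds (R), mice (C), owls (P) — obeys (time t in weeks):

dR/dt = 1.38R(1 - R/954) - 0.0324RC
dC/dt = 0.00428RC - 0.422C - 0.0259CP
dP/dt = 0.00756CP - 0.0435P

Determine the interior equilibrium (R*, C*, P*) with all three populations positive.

From dP/dt = 0: 0.00756C* = 0.0435, so C* = 5.75.
From dR/dt = 0: 1.38(1 - R*/954) = 0.0324·5.75, giving R* = 954·(1 - 0.135) = 825.
From dC/dt = 0: 0.00428·825 - 0.422 = 0.0259P*, so P* = 3.11/0.0259 = 120.

R* ≈ 825, C* ≈ 5.75, P* ≈ 120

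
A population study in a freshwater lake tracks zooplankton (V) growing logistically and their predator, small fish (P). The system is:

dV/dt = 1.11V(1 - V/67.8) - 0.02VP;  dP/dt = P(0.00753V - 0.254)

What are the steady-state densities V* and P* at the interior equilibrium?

V* ≈ 33.7, P* ≈ 27.9

From dP/dt = 0 with P > 0: 0.00753V* = 0.254, so V* = 33.7.
Substitute into dV/dt = 0: 1.11(1 - 33.7/67.8) = 0.02P*.
The bracket is 0.502, giving P* = 0.558/0.02 = 27.9.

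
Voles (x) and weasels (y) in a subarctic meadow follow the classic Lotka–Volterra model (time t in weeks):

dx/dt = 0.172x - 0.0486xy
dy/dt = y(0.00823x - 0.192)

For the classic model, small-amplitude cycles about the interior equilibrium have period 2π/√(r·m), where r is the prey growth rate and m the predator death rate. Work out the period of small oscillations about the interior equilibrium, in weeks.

T ≈ 34.6 weeks

Here r = 0.172 and m = 0.192, so r·m = 0.033.
ω = √0.033 = 0.182 per week, hence T = 2π/ω ≈ 34.6 weeks.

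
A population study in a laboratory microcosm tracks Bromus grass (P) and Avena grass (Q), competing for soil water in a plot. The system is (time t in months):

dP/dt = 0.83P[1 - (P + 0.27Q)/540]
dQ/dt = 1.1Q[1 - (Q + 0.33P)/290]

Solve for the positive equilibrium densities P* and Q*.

Setting both brackets to zero gives the nullclines P + 0.27Q = 540 and 0.33P + Q = 290.
Substituting Q = 290 - 0.33P into the first: P(1 - 0.27·0.33) = 540 - 0.27·290.
So P* = 462/0.911 = 507, and then Q* = 290 - 0.33·507 = 123.

P* ≈ 507, Q* ≈ 123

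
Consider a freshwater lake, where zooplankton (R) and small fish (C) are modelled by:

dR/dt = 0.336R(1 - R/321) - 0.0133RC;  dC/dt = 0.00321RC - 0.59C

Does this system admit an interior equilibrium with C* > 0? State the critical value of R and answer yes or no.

The predator equation gives dC/dt > 0 only when R > 0.59/0.00321 = 184.
Without the predator, R → K = 321. Since 321 > 184, the predator can invade and persist.

Threshold R = 184; K > 184, so yes, the predator persists.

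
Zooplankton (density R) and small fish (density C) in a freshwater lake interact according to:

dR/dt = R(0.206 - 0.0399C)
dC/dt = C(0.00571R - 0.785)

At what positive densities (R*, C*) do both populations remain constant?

R* ≈ 137, C* ≈ 5.16

Set dC/dt = 0 with C > 0: 0.00571R - 0.785 = 0, so R* = 0.785/0.00571 = 137.
Set dR/dt = 0 with R > 0: 0.206 - 0.0399C = 0, so C* = 0.206/0.0399 = 5.16.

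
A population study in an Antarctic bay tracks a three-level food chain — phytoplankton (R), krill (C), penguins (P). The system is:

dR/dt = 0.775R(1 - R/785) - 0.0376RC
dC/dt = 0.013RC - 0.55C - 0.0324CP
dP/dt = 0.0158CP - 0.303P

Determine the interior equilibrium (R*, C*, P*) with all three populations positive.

R* ≈ 54.6, C* ≈ 19.2, P* ≈ 4.95

From dP/dt = 0: 0.0158C* = 0.303, so C* = 19.2.
From dR/dt = 0: 0.775(1 - R*/785) = 0.0376·19.2, giving R* = 785·(1 - 0.93) = 54.6.
From dC/dt = 0: 0.013·54.6 - 0.55 = 0.0324P*, so P* = 0.16/0.0324 = 4.95.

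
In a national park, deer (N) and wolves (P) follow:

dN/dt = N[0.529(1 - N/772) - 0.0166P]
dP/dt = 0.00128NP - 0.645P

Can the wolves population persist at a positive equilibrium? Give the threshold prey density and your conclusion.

Threshold N = 504; K > 504, so yes, the predator persists.

The predator equation gives dP/dt > 0 only when N > 0.645/0.00128 = 504.
Without the predator, N → K = 772. Since 772 > 504, the predator can invade and persist.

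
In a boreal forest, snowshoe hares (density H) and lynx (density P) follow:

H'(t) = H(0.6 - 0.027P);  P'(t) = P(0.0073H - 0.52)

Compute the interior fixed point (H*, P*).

Set dP/dt = 0 with P > 0: 0.0073H - 0.52 = 0, so H* = 0.52/0.0073 = 71.2.
Set dH/dt = 0 with H > 0: 0.6 - 0.027P = 0, so P* = 0.6/0.027 = 22.2.

H* ≈ 71.2, P* ≈ 22.2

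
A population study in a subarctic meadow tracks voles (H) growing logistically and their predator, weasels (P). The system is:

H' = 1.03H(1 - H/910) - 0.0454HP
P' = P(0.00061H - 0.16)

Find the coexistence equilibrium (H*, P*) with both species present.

From dP/dt = 0 with P > 0: 0.00061H* = 0.16, so H* = 262.
Substitute into dH/dt = 0: 1.03(1 - 262/910) = 0.0454P*.
The bracket is 0.712, giving P* = 0.733/0.0454 = 16.1.

H* ≈ 262, P* ≈ 16.1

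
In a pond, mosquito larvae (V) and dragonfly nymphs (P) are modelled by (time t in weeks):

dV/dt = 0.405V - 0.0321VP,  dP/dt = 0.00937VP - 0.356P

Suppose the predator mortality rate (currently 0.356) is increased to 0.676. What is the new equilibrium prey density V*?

At the interior fixed point, setting dP/dt = 0 with P > 0 fixes V* = (predator death rate)/(VP coefficient) — independent of the other coefficients.
With the change, V* = 0.676/0.00937 = 72.1; it rises from 38.

V* ≈ 72.1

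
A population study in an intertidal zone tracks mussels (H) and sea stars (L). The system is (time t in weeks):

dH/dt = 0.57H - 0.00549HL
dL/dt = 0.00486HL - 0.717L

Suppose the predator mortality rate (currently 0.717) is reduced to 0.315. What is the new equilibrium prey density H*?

H* ≈ 64.8

At the interior fixed point, setting dL/dt = 0 with L > 0 fixes H* = (predator death rate)/(HL coefficient) — independent of the other coefficients.
With the change, H* = 0.315/0.00486 = 64.8; it falls from 148.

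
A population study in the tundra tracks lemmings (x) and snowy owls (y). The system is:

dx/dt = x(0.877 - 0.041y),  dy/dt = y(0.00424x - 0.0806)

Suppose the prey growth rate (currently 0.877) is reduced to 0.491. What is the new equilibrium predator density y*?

y* ≈ 12

At the interior fixed point, setting dx/dt = 0 with x > 0 fixes y* = (prey growth rate)/(xy coefficient) — independent of the other coefficients.
With the change, y* = 0.491/0.041 = 12; it falls from 21.4.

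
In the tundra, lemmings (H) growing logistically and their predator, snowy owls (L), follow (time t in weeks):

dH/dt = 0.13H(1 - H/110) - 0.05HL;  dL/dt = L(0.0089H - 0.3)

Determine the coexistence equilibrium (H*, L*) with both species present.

H* ≈ 33.7, L* ≈ 1.8

From dL/dt = 0 with L > 0: 0.0089H* = 0.3, so H* = 33.7.
Substitute into dH/dt = 0: 0.13(1 - 33.7/110) = 0.05L*.
The bracket is 0.694, giving L* = 0.0902/0.05 = 1.8.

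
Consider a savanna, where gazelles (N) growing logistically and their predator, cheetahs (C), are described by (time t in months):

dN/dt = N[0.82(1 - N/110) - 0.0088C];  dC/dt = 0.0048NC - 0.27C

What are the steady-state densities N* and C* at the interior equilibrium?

From dC/dt = 0 with C > 0: 0.0048N* = 0.27, so N* = 56.3.
Substitute into dN/dt = 0: 0.82(1 - 56.3/110) = 0.0088C*.
The bracket is 0.489, giving C* = 0.401/0.0088 = 45.5.

N* ≈ 56.3, C* ≈ 45.5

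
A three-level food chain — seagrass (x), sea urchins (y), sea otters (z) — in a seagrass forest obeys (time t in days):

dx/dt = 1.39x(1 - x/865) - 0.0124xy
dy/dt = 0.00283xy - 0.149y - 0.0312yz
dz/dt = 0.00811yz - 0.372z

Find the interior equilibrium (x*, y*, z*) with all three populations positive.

From dz/dt = 0: 0.00811y* = 0.372, so y* = 45.9.
From dx/dt = 0: 1.39(1 - x*/865) = 0.0124·45.9, giving x* = 865·(1 - 0.409) = 511.
From dy/dt = 0: 0.00283·511 - 0.149 = 0.0312z*, so z* = 1.3/0.0312 = 41.6.

x* ≈ 511, y* ≈ 45.9, z* ≈ 41.6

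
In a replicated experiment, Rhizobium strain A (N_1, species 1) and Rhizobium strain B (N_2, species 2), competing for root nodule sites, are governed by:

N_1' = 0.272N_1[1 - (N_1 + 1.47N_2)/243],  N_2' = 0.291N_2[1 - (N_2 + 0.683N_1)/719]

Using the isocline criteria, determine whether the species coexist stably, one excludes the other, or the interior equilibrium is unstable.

Compare the nullcline intercepts: K1/α12 = 243/1.47 = 165 < K2 = 719; K2/α21 = 719/0.683 = 1050 > K1 = 243.
Since the inequalities point opposite ways, species 2 can invade but species 1 cannot.

species 2 excludes species 1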